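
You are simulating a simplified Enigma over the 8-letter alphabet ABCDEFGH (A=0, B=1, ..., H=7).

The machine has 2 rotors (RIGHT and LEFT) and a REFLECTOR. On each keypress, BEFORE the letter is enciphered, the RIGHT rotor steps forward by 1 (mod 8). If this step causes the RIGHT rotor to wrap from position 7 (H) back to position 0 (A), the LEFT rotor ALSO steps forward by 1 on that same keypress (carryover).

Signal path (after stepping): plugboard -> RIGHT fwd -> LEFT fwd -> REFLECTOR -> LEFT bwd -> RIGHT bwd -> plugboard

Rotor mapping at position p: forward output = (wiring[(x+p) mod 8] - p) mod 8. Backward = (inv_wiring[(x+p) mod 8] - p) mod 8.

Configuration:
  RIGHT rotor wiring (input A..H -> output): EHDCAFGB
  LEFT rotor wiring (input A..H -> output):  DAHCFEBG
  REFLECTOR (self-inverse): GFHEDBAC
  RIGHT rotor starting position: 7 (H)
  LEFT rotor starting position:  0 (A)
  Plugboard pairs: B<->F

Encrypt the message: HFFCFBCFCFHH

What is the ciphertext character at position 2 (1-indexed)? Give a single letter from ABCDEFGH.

Char 1 ('H'): step: R->0, L->1 (L advanced); H->plug->H->R->B->L->G->refl->A->L'->F->R'->F->plug->B
Char 2 ('F'): step: R->1, L=1; F->plug->B->R->C->L->B->refl->F->L'->G->R'->A->plug->A

A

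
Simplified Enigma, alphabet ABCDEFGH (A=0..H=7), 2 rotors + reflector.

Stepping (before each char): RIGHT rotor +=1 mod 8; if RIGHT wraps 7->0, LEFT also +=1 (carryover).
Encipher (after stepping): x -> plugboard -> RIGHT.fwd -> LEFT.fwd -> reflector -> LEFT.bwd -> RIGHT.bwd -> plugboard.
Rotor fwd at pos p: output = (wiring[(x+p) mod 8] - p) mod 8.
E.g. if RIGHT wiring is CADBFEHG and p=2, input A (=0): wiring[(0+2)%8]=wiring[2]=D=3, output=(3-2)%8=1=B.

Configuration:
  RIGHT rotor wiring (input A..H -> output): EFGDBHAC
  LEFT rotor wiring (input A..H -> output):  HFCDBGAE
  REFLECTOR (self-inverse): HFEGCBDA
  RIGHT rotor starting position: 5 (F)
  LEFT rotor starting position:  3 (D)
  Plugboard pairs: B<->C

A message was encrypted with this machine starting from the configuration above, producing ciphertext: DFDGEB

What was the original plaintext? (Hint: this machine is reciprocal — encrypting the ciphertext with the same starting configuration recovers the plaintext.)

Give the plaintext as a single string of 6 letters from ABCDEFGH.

Char 1 ('D'): step: R->6, L=3; D->plug->D->R->H->L->H->refl->A->L'->A->R'->E->plug->E
Char 2 ('F'): step: R->7, L=3; F->plug->F->R->C->L->D->refl->G->L'->B->R'->H->plug->H
Char 3 ('D'): step: R->0, L->4 (L advanced); D->plug->D->R->D->L->A->refl->H->L'->H->R'->F->plug->F
Char 4 ('G'): step: R->1, L=4; G->plug->G->R->B->L->C->refl->E->L'->C->R'->C->plug->B
Char 5 ('E'): step: R->2, L=4; E->plug->E->R->G->L->G->refl->D->L'->E->R'->A->plug->A
Char 6 ('B'): step: R->3, L=4; B->plug->C->R->E->L->D->refl->G->L'->G->R'->B->plug->C

Answer: EHFBAC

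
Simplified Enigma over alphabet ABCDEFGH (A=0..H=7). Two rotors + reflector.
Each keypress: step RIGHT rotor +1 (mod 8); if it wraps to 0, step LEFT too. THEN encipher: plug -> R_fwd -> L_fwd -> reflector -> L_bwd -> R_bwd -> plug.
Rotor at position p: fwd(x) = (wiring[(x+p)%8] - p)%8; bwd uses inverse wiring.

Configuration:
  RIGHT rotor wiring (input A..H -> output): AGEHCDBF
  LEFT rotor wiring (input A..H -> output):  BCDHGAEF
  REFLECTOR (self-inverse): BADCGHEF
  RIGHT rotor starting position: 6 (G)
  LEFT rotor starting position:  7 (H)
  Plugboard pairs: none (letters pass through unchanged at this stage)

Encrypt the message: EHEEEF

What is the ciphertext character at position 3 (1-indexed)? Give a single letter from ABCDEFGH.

Char 1 ('E'): step: R->7, L=7; E->plug->E->R->A->L->G->refl->E->L'->D->R'->F->plug->F
Char 2 ('H'): step: R->0, L->0 (L advanced); H->plug->H->R->F->L->A->refl->B->L'->A->R'->A->plug->A
Char 3 ('E'): step: R->1, L=0; E->plug->E->R->C->L->D->refl->C->L'->B->R'->D->plug->D

D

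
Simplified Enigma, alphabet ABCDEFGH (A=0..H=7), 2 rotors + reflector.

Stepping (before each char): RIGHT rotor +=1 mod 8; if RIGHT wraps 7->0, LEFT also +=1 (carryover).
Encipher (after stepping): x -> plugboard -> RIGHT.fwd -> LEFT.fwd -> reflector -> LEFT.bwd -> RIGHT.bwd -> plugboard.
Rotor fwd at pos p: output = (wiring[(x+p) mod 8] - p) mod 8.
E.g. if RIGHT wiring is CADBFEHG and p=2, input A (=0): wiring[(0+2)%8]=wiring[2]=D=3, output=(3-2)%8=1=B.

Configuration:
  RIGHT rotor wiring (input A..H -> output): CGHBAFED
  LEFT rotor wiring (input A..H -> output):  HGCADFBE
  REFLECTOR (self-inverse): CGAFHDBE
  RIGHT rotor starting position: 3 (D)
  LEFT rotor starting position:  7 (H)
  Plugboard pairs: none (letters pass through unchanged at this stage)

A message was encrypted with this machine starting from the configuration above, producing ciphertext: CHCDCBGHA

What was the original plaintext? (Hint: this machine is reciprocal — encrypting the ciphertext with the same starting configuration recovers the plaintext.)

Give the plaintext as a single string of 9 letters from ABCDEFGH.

Answer: GAABEHBBH

Derivation:
Char 1 ('C'): step: R->4, L=7; C->plug->C->R->A->L->F->refl->D->L'->D->R'->G->plug->G
Char 2 ('H'): step: R->5, L=7; H->plug->H->R->D->L->D->refl->F->L'->A->R'->A->plug->A
Char 3 ('C'): step: R->6, L=7; C->plug->C->R->E->L->B->refl->G->L'->G->R'->A->plug->A
Char 4 ('D'): step: R->7, L=7; D->plug->D->R->A->L->F->refl->D->L'->D->R'->B->plug->B
Char 5 ('C'): step: R->0, L->0 (L advanced); C->plug->C->R->H->L->E->refl->H->L'->A->R'->E->plug->E
Char 6 ('B'): step: R->1, L=0; B->plug->B->R->G->L->B->refl->G->L'->B->R'->H->plug->H
Char 7 ('G'): step: R->2, L=0; G->plug->G->R->A->L->H->refl->E->L'->H->R'->B->plug->B
Char 8 ('H'): step: R->3, L=0; H->plug->H->R->E->L->D->refl->F->L'->F->R'->B->plug->B
Char 9 ('A'): step: R->4, L=0; A->plug->A->R->E->L->D->refl->F->L'->F->R'->H->plug->H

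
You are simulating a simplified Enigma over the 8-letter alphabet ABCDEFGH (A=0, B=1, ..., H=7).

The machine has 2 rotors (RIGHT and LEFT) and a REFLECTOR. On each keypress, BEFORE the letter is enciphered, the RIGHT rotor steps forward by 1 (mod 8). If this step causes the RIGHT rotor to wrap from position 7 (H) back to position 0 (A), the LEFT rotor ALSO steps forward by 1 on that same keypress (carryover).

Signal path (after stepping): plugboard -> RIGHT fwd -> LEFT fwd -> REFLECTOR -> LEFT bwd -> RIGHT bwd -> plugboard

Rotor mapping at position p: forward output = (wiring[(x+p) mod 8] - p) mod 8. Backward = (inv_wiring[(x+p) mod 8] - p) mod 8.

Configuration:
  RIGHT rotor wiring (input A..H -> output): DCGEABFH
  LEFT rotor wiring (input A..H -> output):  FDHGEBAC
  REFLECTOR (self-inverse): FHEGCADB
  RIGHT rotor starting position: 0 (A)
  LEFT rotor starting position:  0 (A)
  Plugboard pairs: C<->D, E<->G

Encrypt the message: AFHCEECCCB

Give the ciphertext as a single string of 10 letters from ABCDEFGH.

Char 1 ('A'): step: R->1, L=0; A->plug->A->R->B->L->D->refl->G->L'->D->R'->C->plug->D
Char 2 ('F'): step: R->2, L=0; F->plug->F->R->F->L->B->refl->H->L'->C->R'->B->plug->B
Char 3 ('H'): step: R->3, L=0; H->plug->H->R->D->L->G->refl->D->L'->B->R'->A->plug->A
Char 4 ('C'): step: R->4, L=0; C->plug->D->R->D->L->G->refl->D->L'->B->R'->C->plug->D
Char 5 ('E'): step: R->5, L=0; E->plug->G->R->H->L->C->refl->E->L'->E->R'->A->plug->A
Char 6 ('E'): step: R->6, L=0; E->plug->G->R->C->L->H->refl->B->L'->F->R'->C->plug->D
Char 7 ('C'): step: R->7, L=0; C->plug->D->R->H->L->C->refl->E->L'->E->R'->B->plug->B
Char 8 ('C'): step: R->0, L->1 (L advanced); C->plug->D->R->E->L->A->refl->F->L'->C->R'->B->plug->B
Char 9 ('C'): step: R->1, L=1; C->plug->D->R->H->L->E->refl->C->L'->A->R'->E->plug->G
Char 10 ('B'): step: R->2, L=1; B->plug->B->R->C->L->F->refl->A->L'->E->R'->A->plug->A

Answer: DBADADBBGA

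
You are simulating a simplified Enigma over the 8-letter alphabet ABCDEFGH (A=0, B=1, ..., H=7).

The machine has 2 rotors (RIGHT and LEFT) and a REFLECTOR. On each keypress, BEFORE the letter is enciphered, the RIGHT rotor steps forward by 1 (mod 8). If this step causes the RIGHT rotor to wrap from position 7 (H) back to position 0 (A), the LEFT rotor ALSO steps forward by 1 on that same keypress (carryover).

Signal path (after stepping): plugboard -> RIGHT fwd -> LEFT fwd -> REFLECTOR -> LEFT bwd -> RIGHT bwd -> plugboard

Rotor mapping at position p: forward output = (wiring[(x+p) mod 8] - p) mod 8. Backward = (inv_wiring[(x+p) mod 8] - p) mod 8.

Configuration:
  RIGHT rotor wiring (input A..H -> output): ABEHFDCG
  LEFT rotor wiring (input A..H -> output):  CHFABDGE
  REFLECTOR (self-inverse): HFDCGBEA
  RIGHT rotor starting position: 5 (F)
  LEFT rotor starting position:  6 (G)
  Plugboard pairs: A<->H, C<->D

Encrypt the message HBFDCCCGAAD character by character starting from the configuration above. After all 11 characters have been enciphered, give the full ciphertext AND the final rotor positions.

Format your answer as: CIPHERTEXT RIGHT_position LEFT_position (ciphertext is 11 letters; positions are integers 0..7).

Answer: BDABBBBFFFG 0 0

Derivation:
Char 1 ('H'): step: R->6, L=6; H->plug->A->R->E->L->H->refl->A->L'->A->R'->B->plug->B
Char 2 ('B'): step: R->7, L=6; B->plug->B->R->B->L->G->refl->E->L'->C->R'->C->plug->D
Char 3 ('F'): step: R->0, L->7 (L advanced); F->plug->F->R->D->L->G->refl->E->L'->G->R'->H->plug->A
Char 4 ('D'): step: R->1, L=7; D->plug->C->R->G->L->E->refl->G->L'->D->R'->B->plug->B
Char 5 ('C'): step: R->2, L=7; C->plug->D->R->B->L->D->refl->C->L'->F->R'->B->plug->B
Char 6 ('C'): step: R->3, L=7; C->plug->D->R->H->L->H->refl->A->L'->C->R'->B->plug->B
Char 7 ('C'): step: R->4, L=7; C->plug->D->R->C->L->A->refl->H->L'->H->R'->B->plug->B
Char 8 ('G'): step: R->5, L=7; G->plug->G->R->C->L->A->refl->H->L'->H->R'->F->plug->F
Char 9 ('A'): step: R->6, L=7; A->plug->H->R->F->L->C->refl->D->L'->B->R'->F->plug->F
Char 10 ('A'): step: R->7, L=7; A->plug->H->R->D->L->G->refl->E->L'->G->R'->F->plug->F
Char 11 ('D'): step: R->0, L->0 (L advanced); D->plug->C->R->E->L->B->refl->F->L'->C->R'->G->plug->G
Final: ciphertext=BDABBBBFFFG, RIGHT=0, LEFT=0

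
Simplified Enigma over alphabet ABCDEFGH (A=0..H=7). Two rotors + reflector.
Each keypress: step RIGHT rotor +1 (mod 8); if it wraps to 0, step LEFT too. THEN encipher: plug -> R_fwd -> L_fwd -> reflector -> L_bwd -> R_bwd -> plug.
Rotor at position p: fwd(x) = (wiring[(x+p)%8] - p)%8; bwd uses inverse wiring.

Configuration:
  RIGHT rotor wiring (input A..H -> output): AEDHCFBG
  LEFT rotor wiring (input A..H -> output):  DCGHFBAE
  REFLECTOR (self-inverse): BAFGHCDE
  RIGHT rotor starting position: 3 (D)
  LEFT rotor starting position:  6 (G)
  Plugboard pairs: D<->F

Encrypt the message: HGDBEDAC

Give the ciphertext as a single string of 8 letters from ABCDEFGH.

Answer: AAHADCFD

Derivation:
Char 1 ('H'): step: R->4, L=6; H->plug->H->R->D->L->E->refl->H->L'->G->R'->A->plug->A
Char 2 ('G'): step: R->5, L=6; G->plug->G->R->C->L->F->refl->C->L'->A->R'->A->plug->A
Char 3 ('D'): step: R->6, L=6; D->plug->F->R->B->L->G->refl->D->L'->H->R'->H->plug->H
Char 4 ('B'): step: R->7, L=6; B->plug->B->R->B->L->G->refl->D->L'->H->R'->A->plug->A
Char 5 ('E'): step: R->0, L->7 (L advanced); E->plug->E->R->C->L->D->refl->G->L'->F->R'->F->plug->D
Char 6 ('D'): step: R->1, L=7; D->plug->F->R->A->L->F->refl->C->L'->G->R'->C->plug->C
Char 7 ('A'): step: R->2, L=7; A->plug->A->R->B->L->E->refl->H->L'->D->R'->D->plug->F
Char 8 ('C'): step: R->3, L=7; C->plug->C->R->C->L->D->refl->G->L'->F->R'->F->plug->D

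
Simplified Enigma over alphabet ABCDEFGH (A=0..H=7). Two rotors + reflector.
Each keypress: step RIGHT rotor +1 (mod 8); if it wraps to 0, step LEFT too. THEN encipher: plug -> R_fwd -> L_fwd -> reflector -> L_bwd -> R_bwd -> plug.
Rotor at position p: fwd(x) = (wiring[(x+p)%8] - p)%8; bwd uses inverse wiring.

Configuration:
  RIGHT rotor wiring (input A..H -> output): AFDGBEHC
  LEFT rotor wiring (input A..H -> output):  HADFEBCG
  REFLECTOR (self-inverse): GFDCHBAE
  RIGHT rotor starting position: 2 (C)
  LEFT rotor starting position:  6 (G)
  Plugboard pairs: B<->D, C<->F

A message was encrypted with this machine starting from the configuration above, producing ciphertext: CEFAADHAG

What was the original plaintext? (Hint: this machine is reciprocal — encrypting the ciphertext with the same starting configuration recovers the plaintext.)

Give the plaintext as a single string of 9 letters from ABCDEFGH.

Answer: HHEHEHCDC

Derivation:
Char 1 ('C'): step: R->3, L=6; C->plug->F->R->F->L->H->refl->E->L'->A->R'->H->plug->H
Char 2 ('E'): step: R->4, L=6; E->plug->E->R->E->L->F->refl->B->L'->C->R'->H->plug->H
Char 3 ('F'): step: R->5, L=6; F->plug->C->R->F->L->H->refl->E->L'->A->R'->E->plug->E
Char 4 ('A'): step: R->6, L=6; A->plug->A->R->B->L->A->refl->G->L'->G->R'->H->plug->H
Char 5 ('A'): step: R->7, L=6; A->plug->A->R->D->L->C->refl->D->L'->H->R'->E->plug->E
Char 6 ('D'): step: R->0, L->7 (L advanced); D->plug->B->R->F->L->F->refl->B->L'->C->R'->H->plug->H
Char 7 ('H'): step: R->1, L=7; H->plug->H->R->H->L->D->refl->C->L'->G->R'->F->plug->C
Char 8 ('A'): step: R->2, L=7; A->plug->A->R->B->L->A->refl->G->L'->E->R'->B->plug->D
Char 9 ('G'): step: R->3, L=7; G->plug->G->R->C->L->B->refl->F->L'->F->R'->F->plug->C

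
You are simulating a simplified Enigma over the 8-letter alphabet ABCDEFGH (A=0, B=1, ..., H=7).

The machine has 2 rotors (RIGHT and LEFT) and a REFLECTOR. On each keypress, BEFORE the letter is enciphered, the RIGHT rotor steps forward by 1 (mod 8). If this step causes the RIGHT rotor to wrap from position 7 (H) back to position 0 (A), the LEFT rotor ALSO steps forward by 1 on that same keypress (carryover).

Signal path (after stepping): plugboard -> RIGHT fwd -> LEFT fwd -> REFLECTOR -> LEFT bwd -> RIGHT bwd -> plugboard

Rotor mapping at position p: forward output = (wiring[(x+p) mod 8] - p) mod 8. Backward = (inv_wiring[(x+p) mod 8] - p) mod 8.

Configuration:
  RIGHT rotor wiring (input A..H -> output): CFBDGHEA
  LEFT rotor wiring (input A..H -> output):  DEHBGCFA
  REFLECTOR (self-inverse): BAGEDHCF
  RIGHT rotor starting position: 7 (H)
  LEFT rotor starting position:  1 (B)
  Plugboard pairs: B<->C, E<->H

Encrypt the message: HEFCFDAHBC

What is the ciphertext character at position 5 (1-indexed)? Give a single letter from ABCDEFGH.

Char 1 ('H'): step: R->0, L->2 (L advanced); H->plug->E->R->G->L->B->refl->A->L'->D->R'->D->plug->D
Char 2 ('E'): step: R->1, L=2; E->plug->H->R->B->L->H->refl->F->L'->A->R'->B->plug->C
Char 3 ('F'): step: R->2, L=2; F->plug->F->R->G->L->B->refl->A->L'->D->R'->H->plug->E
Char 4 ('C'): step: R->3, L=2; C->plug->B->R->D->L->A->refl->B->L'->G->R'->H->plug->E
Char 5 ('F'): step: R->4, L=2; F->plug->F->R->B->L->H->refl->F->L'->A->R'->C->plug->B

B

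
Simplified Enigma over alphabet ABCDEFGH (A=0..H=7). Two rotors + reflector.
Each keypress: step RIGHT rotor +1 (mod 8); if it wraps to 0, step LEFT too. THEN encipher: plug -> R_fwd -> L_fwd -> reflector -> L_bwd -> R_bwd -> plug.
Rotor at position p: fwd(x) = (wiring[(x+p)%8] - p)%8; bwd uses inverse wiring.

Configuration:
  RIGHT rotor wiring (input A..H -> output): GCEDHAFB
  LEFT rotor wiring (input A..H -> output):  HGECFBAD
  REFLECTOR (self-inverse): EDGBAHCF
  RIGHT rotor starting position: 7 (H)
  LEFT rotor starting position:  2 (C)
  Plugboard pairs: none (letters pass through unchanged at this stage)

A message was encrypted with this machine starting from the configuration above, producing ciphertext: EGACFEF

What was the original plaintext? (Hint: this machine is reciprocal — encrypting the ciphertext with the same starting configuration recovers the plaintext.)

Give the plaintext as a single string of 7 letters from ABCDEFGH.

Char 1 ('E'): step: R->0, L->3 (L advanced); E->plug->E->R->H->L->B->refl->D->L'->G->R'->A->plug->A
Char 2 ('G'): step: R->1, L=3; G->plug->G->R->A->L->H->refl->F->L'->D->R'->B->plug->B
Char 3 ('A'): step: R->2, L=3; A->plug->A->R->C->L->G->refl->C->L'->B->R'->B->plug->B
Char 4 ('C'): step: R->3, L=3; C->plug->C->R->F->L->E->refl->A->L'->E->R'->B->plug->B
Char 5 ('F'): step: R->4, L=3; F->plug->F->R->G->L->D->refl->B->L'->H->R'->H->plug->H
Char 6 ('E'): step: R->5, L=3; E->plug->E->R->F->L->E->refl->A->L'->E->R'->C->plug->C
Char 7 ('F'): step: R->6, L=3; F->plug->F->R->F->L->E->refl->A->L'->E->R'->D->plug->D

Answer: ABBBHCD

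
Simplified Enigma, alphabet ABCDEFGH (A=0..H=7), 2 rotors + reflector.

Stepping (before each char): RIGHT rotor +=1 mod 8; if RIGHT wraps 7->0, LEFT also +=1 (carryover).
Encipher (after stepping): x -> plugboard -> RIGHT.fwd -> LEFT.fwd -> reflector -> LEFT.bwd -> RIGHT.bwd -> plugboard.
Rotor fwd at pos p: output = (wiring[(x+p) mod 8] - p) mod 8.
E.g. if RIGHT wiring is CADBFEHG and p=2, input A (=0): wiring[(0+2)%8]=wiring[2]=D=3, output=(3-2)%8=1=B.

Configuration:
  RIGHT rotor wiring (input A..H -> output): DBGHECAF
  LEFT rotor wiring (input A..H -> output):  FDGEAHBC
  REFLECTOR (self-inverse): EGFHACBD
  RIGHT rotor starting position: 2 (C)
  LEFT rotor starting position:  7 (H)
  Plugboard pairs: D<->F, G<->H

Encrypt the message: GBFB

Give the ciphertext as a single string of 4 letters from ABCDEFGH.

Char 1 ('G'): step: R->3, L=7; G->plug->H->R->D->L->H->refl->D->L'->A->R'->F->plug->D
Char 2 ('B'): step: R->4, L=7; B->plug->B->R->G->L->A->refl->E->L'->C->R'->G->plug->H
Char 3 ('F'): step: R->5, L=7; F->plug->D->R->G->L->A->refl->E->L'->C->R'->G->plug->H
Char 4 ('B'): step: R->6, L=7; B->plug->B->R->H->L->C->refl->F->L'->E->R'->H->plug->G

Answer: DHHG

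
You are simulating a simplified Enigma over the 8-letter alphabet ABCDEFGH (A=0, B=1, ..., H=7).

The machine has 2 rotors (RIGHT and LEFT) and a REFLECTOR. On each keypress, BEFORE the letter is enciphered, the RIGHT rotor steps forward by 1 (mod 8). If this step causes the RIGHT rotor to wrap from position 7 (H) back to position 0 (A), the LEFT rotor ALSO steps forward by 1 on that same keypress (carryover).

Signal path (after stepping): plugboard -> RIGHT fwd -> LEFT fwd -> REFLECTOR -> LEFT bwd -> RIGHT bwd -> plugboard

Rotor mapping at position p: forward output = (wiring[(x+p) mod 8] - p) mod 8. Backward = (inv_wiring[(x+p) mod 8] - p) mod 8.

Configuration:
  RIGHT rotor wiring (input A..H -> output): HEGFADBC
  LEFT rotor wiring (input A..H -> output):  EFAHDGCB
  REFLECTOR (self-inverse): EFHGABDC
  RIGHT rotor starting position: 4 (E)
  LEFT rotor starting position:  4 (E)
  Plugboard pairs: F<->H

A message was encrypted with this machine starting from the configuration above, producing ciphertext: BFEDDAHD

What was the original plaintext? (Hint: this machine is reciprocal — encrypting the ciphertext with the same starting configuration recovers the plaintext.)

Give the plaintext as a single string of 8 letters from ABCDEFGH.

Answer: AAGABFAE

Derivation:
Char 1 ('B'): step: R->5, L=4; B->plug->B->R->E->L->A->refl->E->L'->G->R'->A->plug->A
Char 2 ('F'): step: R->6, L=4; F->plug->H->R->F->L->B->refl->F->L'->D->R'->A->plug->A
Char 3 ('E'): step: R->7, L=4; E->plug->E->R->G->L->E->refl->A->L'->E->R'->G->plug->G
Char 4 ('D'): step: R->0, L->5 (L advanced); D->plug->D->R->F->L->D->refl->G->L'->H->R'->A->plug->A
Char 5 ('D'): step: R->1, L=5; D->plug->D->R->H->L->G->refl->D->L'->F->R'->B->plug->B
Char 6 ('A'): step: R->2, L=5; A->plug->A->R->E->L->A->refl->E->L'->C->R'->H->plug->F
Char 7 ('H'): step: R->3, L=5; H->plug->F->R->E->L->A->refl->E->L'->C->R'->A->plug->A
Char 8 ('D'): step: R->4, L=5; D->plug->D->R->G->L->C->refl->H->L'->D->R'->E->plug->E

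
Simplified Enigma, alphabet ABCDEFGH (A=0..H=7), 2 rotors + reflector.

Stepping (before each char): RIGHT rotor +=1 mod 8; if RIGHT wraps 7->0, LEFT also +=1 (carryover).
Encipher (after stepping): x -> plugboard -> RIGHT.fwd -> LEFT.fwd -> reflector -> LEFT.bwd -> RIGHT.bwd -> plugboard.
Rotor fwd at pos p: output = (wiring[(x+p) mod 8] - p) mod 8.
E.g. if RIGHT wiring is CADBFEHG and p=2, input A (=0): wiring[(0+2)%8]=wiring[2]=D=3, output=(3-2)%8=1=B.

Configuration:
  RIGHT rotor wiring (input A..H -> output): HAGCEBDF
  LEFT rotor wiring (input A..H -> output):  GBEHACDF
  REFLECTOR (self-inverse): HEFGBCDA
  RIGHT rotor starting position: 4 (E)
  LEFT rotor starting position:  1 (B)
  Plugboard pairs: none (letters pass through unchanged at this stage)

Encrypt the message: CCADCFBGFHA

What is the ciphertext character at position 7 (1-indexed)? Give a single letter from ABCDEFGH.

Char 1 ('C'): step: R->5, L=1; C->plug->C->R->A->L->A->refl->H->L'->D->R'->E->plug->E
Char 2 ('C'): step: R->6, L=1; C->plug->C->R->B->L->D->refl->G->L'->C->R'->D->plug->D
Char 3 ('A'): step: R->7, L=1; A->plug->A->R->G->L->E->refl->B->L'->E->R'->H->plug->H
Char 4 ('D'): step: R->0, L->2 (L advanced); D->plug->D->R->C->L->G->refl->D->L'->F->R'->H->plug->H
Char 5 ('C'): step: R->1, L=2; C->plug->C->R->B->L->F->refl->C->L'->A->R'->E->plug->E
Char 6 ('F'): step: R->2, L=2; F->plug->F->R->D->L->A->refl->H->L'->H->R'->D->plug->D
Char 7 ('B'): step: R->3, L=2; B->plug->B->R->B->L->F->refl->C->L'->A->R'->D->plug->D

D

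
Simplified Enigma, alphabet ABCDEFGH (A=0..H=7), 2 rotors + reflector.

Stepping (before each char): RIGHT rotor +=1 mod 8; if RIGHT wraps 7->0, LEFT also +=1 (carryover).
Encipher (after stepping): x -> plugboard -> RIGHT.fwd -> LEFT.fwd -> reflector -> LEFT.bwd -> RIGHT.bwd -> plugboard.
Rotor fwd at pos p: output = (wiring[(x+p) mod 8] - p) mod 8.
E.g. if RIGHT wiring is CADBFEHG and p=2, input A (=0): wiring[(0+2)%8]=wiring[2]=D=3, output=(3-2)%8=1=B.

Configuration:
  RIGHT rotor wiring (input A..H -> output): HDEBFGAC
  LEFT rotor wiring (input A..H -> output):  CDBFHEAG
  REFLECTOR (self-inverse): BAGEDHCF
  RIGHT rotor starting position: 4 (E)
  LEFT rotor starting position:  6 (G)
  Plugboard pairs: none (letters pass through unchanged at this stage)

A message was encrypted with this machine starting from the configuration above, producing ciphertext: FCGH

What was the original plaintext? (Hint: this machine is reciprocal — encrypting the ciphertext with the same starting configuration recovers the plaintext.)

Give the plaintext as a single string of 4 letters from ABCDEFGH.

Answer: HEBD

Derivation:
Char 1 ('F'): step: R->5, L=6; F->plug->F->R->H->L->G->refl->C->L'->A->R'->H->plug->H
Char 2 ('C'): step: R->6, L=6; C->plug->C->R->B->L->A->refl->B->L'->G->R'->E->plug->E
Char 3 ('G'): step: R->7, L=6; G->plug->G->R->H->L->G->refl->C->L'->A->R'->B->plug->B
Char 4 ('H'): step: R->0, L->7 (L advanced); H->plug->H->R->C->L->E->refl->D->L'->B->R'->D->plug->D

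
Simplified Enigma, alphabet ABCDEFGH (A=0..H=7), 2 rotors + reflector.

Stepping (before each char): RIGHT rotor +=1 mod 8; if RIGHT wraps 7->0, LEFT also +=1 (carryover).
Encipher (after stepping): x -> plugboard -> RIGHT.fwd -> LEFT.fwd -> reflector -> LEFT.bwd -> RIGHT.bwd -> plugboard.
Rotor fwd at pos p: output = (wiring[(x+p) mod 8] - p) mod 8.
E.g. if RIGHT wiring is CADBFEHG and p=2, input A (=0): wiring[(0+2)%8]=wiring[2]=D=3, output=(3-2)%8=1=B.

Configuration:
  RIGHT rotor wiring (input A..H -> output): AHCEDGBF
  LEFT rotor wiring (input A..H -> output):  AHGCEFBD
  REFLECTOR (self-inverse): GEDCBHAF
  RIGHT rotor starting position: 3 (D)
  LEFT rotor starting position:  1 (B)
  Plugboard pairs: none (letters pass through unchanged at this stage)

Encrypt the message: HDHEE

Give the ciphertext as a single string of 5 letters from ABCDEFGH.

Char 1 ('H'): step: R->4, L=1; H->plug->H->R->A->L->G->refl->A->L'->F->R'->C->plug->C
Char 2 ('D'): step: R->5, L=1; D->plug->D->R->D->L->D->refl->C->L'->G->R'->H->plug->H
Char 3 ('H'): step: R->6, L=1; H->plug->H->R->A->L->G->refl->A->L'->F->R'->G->plug->G
Char 4 ('E'): step: R->7, L=1; E->plug->E->R->F->L->A->refl->G->L'->A->R'->C->plug->C
Char 5 ('E'): step: R->0, L->2 (L advanced); E->plug->E->R->D->L->D->refl->C->L'->C->R'->C->plug->C

Answer: CHGCC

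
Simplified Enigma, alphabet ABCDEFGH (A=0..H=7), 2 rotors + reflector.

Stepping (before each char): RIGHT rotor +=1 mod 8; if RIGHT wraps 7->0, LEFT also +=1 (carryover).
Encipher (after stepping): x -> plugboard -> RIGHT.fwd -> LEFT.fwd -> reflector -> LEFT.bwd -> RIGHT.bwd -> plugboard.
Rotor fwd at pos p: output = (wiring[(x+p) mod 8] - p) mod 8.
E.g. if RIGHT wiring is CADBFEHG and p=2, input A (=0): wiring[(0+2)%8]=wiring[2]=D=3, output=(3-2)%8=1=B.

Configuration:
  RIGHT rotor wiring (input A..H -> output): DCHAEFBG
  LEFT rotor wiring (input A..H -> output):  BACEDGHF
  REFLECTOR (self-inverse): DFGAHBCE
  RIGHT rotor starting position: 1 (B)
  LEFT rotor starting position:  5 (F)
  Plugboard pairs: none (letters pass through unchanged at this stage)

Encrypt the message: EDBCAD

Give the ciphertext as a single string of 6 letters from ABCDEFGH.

Char 1 ('E'): step: R->2, L=5; E->plug->E->R->H->L->G->refl->C->L'->B->R'->G->plug->G
Char 2 ('D'): step: R->3, L=5; D->plug->D->R->G->L->H->refl->E->L'->D->R'->E->plug->E
Char 3 ('B'): step: R->4, L=5; B->plug->B->R->B->L->C->refl->G->L'->H->R'->E->plug->E
Char 4 ('C'): step: R->5, L=5; C->plug->C->R->B->L->C->refl->G->L'->H->R'->H->plug->H
Char 5 ('A'): step: R->6, L=5; A->plug->A->R->D->L->E->refl->H->L'->G->R'->G->plug->G
Char 6 ('D'): step: R->7, L=5; D->plug->D->R->A->L->B->refl->F->L'->F->R'->F->plug->F

Answer: GEEHGF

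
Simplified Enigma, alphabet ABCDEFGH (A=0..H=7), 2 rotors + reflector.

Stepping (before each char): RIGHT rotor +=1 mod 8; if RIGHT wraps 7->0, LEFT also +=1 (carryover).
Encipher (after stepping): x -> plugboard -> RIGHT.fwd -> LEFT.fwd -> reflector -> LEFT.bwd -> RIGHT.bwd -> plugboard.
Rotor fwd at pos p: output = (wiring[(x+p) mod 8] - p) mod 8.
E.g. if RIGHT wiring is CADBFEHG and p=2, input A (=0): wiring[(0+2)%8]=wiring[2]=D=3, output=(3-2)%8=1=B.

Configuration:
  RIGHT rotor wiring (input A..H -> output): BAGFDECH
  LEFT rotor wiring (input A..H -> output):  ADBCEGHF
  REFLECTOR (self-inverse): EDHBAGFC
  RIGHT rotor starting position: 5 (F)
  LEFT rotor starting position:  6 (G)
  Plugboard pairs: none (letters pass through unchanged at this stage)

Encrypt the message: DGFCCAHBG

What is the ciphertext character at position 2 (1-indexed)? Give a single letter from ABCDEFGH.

Char 1 ('D'): step: R->6, L=6; D->plug->D->R->C->L->C->refl->H->L'->B->R'->B->plug->B
Char 2 ('G'): step: R->7, L=6; G->plug->G->R->F->L->E->refl->A->L'->H->R'->D->plug->D

D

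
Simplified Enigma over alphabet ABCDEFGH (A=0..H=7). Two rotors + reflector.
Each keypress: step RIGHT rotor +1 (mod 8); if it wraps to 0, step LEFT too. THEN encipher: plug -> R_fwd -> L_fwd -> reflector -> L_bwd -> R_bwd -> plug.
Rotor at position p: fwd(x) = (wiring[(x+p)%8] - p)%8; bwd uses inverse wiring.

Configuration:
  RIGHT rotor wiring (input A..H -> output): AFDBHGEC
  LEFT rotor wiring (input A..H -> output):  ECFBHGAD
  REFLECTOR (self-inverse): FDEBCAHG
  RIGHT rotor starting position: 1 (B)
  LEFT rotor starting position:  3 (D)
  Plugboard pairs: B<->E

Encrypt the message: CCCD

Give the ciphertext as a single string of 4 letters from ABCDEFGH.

Answer: BEDG

Derivation:
Char 1 ('C'): step: R->2, L=3; C->plug->C->R->F->L->B->refl->D->L'->C->R'->E->plug->B
Char 2 ('C'): step: R->3, L=3; C->plug->C->R->D->L->F->refl->A->L'->E->R'->B->plug->E
Char 3 ('C'): step: R->4, L=3; C->plug->C->R->A->L->G->refl->H->L'->G->R'->D->plug->D
Char 4 ('D'): step: R->5, L=3; D->plug->D->R->D->L->F->refl->A->L'->E->R'->G->plug->G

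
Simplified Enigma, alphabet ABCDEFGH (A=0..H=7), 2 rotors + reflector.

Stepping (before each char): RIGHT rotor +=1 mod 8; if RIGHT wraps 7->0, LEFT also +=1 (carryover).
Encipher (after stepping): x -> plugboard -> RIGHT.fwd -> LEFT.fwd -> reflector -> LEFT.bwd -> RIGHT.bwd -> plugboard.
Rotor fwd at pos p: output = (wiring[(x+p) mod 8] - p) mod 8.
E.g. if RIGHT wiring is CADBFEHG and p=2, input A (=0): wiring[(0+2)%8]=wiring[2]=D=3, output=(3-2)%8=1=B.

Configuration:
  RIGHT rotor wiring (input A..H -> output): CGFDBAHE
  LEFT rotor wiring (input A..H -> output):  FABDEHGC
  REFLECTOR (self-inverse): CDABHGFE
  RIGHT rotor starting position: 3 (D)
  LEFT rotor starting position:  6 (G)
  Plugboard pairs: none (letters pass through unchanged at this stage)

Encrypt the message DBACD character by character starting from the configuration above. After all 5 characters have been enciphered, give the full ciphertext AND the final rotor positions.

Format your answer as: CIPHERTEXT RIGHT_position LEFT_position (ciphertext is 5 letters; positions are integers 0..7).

Answer: CEHEB 0 7

Derivation:
Char 1 ('D'): step: R->4, L=6; D->plug->D->R->A->L->A->refl->C->L'->D->R'->C->plug->C
Char 2 ('B'): step: R->5, L=6; B->plug->B->R->C->L->H->refl->E->L'->B->R'->E->plug->E
Char 3 ('A'): step: R->6, L=6; A->plug->A->R->B->L->E->refl->H->L'->C->R'->H->plug->H
Char 4 ('C'): step: R->7, L=6; C->plug->C->R->H->L->B->refl->D->L'->E->R'->E->plug->E
Char 5 ('D'): step: R->0, L->7 (L advanced); D->plug->D->R->D->L->C->refl->A->L'->G->R'->B->plug->B
Final: ciphertext=CEHEB, RIGHT=0, LEFT=7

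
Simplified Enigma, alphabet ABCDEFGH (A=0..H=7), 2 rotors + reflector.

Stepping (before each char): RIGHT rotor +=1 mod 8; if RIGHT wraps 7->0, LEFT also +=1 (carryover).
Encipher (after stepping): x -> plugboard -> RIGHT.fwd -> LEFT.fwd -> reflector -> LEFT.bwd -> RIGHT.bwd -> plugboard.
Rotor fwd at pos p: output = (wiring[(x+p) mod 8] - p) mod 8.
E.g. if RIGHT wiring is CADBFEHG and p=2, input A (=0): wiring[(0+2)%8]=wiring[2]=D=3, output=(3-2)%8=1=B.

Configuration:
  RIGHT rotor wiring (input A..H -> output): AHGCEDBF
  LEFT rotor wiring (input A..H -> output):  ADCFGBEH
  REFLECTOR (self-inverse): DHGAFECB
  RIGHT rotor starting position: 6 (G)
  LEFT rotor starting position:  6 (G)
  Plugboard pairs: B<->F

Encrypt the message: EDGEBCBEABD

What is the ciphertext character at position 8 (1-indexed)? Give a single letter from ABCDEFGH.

Char 1 ('E'): step: R->7, L=6; E->plug->E->R->D->L->F->refl->E->L'->E->R'->G->plug->G
Char 2 ('D'): step: R->0, L->7 (L advanced); D->plug->D->R->C->L->E->refl->F->L'->H->R'->B->plug->F
Char 3 ('G'): step: R->1, L=7; G->plug->G->R->E->L->G->refl->C->L'->G->R'->A->plug->A
Char 4 ('E'): step: R->2, L=7; E->plug->E->R->H->L->F->refl->E->L'->C->R'->C->plug->C
Char 5 ('B'): step: R->3, L=7; B->plug->F->R->F->L->H->refl->B->L'->B->R'->B->plug->F
Char 6 ('C'): step: R->4, L=7; C->plug->C->R->F->L->H->refl->B->L'->B->R'->D->plug->D
Char 7 ('B'): step: R->5, L=7; B->plug->F->R->B->L->B->refl->H->L'->F->R'->G->plug->G
Char 8 ('E'): step: R->6, L=7; E->plug->E->R->A->L->A->refl->D->L'->D->R'->A->plug->A

A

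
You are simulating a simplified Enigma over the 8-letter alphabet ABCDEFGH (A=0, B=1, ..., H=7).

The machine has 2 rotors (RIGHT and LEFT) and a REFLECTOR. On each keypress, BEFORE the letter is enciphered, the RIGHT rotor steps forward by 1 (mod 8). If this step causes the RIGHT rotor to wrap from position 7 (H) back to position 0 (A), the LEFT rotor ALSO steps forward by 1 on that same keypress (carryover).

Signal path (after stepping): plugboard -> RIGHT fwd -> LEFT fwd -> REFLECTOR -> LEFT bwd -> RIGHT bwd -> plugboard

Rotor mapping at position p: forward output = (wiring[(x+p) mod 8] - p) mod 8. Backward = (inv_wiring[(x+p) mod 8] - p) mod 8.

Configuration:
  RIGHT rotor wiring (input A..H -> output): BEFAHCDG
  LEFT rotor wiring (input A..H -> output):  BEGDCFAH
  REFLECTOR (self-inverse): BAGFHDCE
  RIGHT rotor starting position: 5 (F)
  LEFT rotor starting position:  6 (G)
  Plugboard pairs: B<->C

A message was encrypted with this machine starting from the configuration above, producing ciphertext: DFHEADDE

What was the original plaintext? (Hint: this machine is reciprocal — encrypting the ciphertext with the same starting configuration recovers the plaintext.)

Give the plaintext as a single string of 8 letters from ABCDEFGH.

Char 1 ('D'): step: R->6, L=6; D->plug->D->R->G->L->E->refl->H->L'->H->R'->E->plug->E
Char 2 ('F'): step: R->7, L=6; F->plug->F->R->A->L->C->refl->G->L'->D->R'->G->plug->G
Char 3 ('H'): step: R->0, L->7 (L advanced); H->plug->H->R->G->L->G->refl->C->L'->B->R'->A->plug->A
Char 4 ('E'): step: R->1, L=7; E->plug->E->R->B->L->C->refl->G->L'->G->R'->D->plug->D
Char 5 ('A'): step: R->2, L=7; A->plug->A->R->D->L->H->refl->E->L'->E->R'->F->plug->F
Char 6 ('D'): step: R->3, L=7; D->plug->D->R->A->L->A->refl->B->L'->H->R'->C->plug->B
Char 7 ('D'): step: R->4, L=7; D->plug->D->R->C->L->F->refl->D->L'->F->R'->E->plug->E
Char 8 ('E'): step: R->5, L=7; E->plug->E->R->H->L->B->refl->A->L'->A->R'->F->plug->F

Answer: EGADFBEF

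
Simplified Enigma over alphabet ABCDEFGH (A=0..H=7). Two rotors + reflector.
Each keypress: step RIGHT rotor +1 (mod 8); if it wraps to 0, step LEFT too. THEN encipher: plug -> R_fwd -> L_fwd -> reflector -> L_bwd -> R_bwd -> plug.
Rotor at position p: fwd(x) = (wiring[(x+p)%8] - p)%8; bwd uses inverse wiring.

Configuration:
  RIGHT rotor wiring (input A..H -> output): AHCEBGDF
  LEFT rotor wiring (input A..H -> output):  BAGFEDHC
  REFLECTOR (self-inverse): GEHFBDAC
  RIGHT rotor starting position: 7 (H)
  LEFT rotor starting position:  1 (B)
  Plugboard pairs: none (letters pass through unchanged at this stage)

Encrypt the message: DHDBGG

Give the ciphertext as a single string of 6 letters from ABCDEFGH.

Answer: EEEEBF

Derivation:
Char 1 ('D'): step: R->0, L->2 (L advanced); D->plug->D->R->E->L->F->refl->D->L'->B->R'->E->plug->E
Char 2 ('H'): step: R->1, L=2; H->plug->H->R->H->L->G->refl->A->L'->F->R'->E->plug->E
Char 3 ('D'): step: R->2, L=2; D->plug->D->R->E->L->F->refl->D->L'->B->R'->E->plug->E
Char 4 ('B'): step: R->3, L=2; B->plug->B->R->G->L->H->refl->C->L'->C->R'->E->plug->E
Char 5 ('G'): step: R->4, L=2; G->plug->G->R->G->L->H->refl->C->L'->C->R'->B->plug->B
Char 6 ('G'): step: R->5, L=2; G->plug->G->R->H->L->G->refl->A->L'->F->R'->F->plug->F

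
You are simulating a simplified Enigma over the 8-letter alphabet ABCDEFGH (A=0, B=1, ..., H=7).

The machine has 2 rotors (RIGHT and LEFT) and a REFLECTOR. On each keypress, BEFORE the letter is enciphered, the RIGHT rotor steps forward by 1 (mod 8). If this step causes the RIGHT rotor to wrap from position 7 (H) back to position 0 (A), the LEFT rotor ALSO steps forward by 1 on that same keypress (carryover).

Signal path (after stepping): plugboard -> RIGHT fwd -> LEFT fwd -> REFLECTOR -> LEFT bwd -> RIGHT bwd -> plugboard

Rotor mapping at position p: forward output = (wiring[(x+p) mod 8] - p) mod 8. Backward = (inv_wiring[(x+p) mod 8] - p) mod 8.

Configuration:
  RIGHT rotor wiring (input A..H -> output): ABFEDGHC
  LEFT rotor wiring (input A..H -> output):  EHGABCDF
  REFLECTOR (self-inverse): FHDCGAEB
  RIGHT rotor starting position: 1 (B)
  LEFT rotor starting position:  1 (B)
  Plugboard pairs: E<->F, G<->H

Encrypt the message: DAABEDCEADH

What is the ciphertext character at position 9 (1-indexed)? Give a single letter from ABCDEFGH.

Char 1 ('D'): step: R->2, L=1; D->plug->D->R->E->L->B->refl->H->L'->C->R'->B->plug->B
Char 2 ('A'): step: R->3, L=1; A->plug->A->R->B->L->F->refl->A->L'->D->R'->C->plug->C
Char 3 ('A'): step: R->4, L=1; A->plug->A->R->H->L->D->refl->C->L'->F->R'->F->plug->E
Char 4 ('B'): step: R->5, L=1; B->plug->B->R->C->L->H->refl->B->L'->E->R'->E->plug->F
Char 5 ('E'): step: R->6, L=1; E->plug->F->R->G->L->E->refl->G->L'->A->R'->H->plug->G
Char 6 ('D'): step: R->7, L=1; D->plug->D->R->G->L->E->refl->G->L'->A->R'->H->plug->G
Char 7 ('C'): step: R->0, L->2 (L advanced); C->plug->C->R->F->L->D->refl->C->L'->G->R'->F->plug->E
Char 8 ('E'): step: R->1, L=2; E->plug->F->R->G->L->C->refl->D->L'->F->R'->E->plug->F
Char 9 ('A'): step: R->2, L=2; A->plug->A->R->D->L->A->refl->F->L'->H->R'->H->plug->G

G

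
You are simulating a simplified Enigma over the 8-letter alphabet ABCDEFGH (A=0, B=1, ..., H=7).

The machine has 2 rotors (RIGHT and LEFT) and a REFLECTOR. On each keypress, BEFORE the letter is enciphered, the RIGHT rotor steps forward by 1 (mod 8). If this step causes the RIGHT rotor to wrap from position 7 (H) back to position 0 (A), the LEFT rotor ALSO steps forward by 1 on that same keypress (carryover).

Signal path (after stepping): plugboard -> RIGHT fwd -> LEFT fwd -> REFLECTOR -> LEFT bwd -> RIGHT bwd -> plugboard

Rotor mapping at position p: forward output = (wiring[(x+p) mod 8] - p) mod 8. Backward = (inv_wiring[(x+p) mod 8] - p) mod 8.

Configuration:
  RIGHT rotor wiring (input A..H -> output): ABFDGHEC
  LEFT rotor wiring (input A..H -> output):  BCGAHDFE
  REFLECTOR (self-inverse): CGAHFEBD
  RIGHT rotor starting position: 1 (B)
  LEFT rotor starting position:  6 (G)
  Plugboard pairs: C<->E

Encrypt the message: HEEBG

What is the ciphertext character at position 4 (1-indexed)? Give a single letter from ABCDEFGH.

Char 1 ('H'): step: R->2, L=6; H->plug->H->R->H->L->F->refl->E->L'->D->R'->A->plug->A
Char 2 ('E'): step: R->3, L=6; E->plug->C->R->E->L->A->refl->C->L'->F->R'->F->plug->F
Char 3 ('E'): step: R->4, L=6; E->plug->C->R->A->L->H->refl->D->L'->C->R'->A->plug->A
Char 4 ('B'): step: R->5, L=6; B->plug->B->R->H->L->F->refl->E->L'->D->R'->D->plug->D

D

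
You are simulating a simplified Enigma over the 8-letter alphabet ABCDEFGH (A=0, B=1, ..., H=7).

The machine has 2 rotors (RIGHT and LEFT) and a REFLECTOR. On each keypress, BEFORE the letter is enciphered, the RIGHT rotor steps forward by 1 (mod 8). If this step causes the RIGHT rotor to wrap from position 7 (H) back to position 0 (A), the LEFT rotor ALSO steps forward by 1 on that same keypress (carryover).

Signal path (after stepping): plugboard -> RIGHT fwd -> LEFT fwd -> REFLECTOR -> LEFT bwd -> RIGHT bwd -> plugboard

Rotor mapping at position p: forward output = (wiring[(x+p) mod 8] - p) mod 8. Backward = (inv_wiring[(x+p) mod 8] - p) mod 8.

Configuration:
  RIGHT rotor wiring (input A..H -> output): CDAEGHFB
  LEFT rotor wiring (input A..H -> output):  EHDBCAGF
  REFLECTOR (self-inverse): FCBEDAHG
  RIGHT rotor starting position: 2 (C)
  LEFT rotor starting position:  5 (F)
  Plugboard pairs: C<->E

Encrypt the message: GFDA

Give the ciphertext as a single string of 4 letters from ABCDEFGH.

Char 1 ('G'): step: R->3, L=5; G->plug->G->R->A->L->D->refl->E->L'->G->R'->E->plug->C
Char 2 ('F'): step: R->4, L=5; F->plug->F->R->H->L->F->refl->A->L'->C->R'->A->plug->A
Char 3 ('D'): step: R->5, L=5; D->plug->D->R->F->L->G->refl->H->L'->D->R'->F->plug->F
Char 4 ('A'): step: R->6, L=5; A->plug->A->R->H->L->F->refl->A->L'->C->R'->E->plug->C

Answer: CAFC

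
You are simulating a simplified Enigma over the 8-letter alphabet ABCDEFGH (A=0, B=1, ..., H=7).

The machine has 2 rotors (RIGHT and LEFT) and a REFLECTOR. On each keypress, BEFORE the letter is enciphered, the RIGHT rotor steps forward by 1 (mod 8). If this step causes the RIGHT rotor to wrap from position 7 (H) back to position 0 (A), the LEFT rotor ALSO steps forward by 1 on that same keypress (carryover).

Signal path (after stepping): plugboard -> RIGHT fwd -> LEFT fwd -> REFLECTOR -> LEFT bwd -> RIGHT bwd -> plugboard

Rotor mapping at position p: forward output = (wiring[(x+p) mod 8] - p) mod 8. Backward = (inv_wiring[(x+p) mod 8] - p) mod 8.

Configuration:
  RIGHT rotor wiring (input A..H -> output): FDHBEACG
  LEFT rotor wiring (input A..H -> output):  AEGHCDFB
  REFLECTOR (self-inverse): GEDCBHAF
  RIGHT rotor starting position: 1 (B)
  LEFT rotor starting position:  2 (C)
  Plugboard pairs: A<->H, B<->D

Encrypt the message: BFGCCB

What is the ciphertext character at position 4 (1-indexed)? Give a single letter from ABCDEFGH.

Char 1 ('B'): step: R->2, L=2; B->plug->D->R->G->L->G->refl->A->L'->C->R'->C->plug->C
Char 2 ('F'): step: R->3, L=2; F->plug->F->R->C->L->A->refl->G->L'->G->R'->A->plug->H
Char 3 ('G'): step: R->4, L=2; G->plug->G->R->D->L->B->refl->E->L'->A->R'->A->plug->H
Char 4 ('C'): step: R->5, L=2; C->plug->C->R->B->L->F->refl->H->L'->F->R'->B->plug->D

D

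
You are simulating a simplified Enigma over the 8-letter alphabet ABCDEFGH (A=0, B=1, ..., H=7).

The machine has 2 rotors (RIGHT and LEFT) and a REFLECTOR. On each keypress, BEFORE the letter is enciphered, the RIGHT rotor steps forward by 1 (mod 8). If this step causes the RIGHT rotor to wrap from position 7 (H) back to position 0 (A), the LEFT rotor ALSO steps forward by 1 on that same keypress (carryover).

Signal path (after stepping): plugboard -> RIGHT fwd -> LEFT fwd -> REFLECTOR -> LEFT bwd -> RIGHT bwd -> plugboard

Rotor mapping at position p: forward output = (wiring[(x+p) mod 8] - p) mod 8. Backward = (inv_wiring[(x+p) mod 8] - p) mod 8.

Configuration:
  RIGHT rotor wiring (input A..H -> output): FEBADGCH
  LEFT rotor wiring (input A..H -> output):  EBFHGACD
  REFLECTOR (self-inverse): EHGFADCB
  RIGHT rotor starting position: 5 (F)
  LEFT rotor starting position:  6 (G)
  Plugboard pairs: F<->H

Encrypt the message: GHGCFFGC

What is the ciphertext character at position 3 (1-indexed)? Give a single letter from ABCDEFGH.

Char 1 ('G'): step: R->6, L=6; G->plug->G->R->F->L->B->refl->H->L'->E->R'->A->plug->A
Char 2 ('H'): step: R->7, L=6; H->plug->F->R->E->L->H->refl->B->L'->F->R'->C->plug->C
Char 3 ('G'): step: R->0, L->7 (L advanced); G->plug->G->R->C->L->C->refl->G->L'->D->R'->E->plug->E

E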